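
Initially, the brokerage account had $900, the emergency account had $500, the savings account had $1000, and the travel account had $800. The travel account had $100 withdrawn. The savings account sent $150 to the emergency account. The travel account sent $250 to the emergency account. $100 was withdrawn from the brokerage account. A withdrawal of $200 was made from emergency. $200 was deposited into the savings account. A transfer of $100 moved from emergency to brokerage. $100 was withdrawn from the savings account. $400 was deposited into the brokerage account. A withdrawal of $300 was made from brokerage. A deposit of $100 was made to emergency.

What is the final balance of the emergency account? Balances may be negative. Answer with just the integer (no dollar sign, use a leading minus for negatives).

Tracking account balances step by step:
Start: brokerage=900, emergency=500, savings=1000, travel=800
Event 1 (withdraw 100 from travel): travel: 800 - 100 = 700. Balances: brokerage=900, emergency=500, savings=1000, travel=700
Event 2 (transfer 150 savings -> emergency): savings: 1000 - 150 = 850, emergency: 500 + 150 = 650. Balances: brokerage=900, emergency=650, savings=850, travel=700
Event 3 (transfer 250 travel -> emergency): travel: 700 - 250 = 450, emergency: 650 + 250 = 900. Balances: brokerage=900, emergency=900, savings=850, travel=450
Event 4 (withdraw 100 from brokerage): brokerage: 900 - 100 = 800. Balances: brokerage=800, emergency=900, savings=850, travel=450
Event 5 (withdraw 200 from emergency): emergency: 900 - 200 = 700. Balances: brokerage=800, emergency=700, savings=850, travel=450
Event 6 (deposit 200 to savings): savings: 850 + 200 = 1050. Balances: brokerage=800, emergency=700, savings=1050, travel=450
Event 7 (transfer 100 emergency -> brokerage): emergency: 700 - 100 = 600, brokerage: 800 + 100 = 900. Balances: brokerage=900, emergency=600, savings=1050, travel=450
Event 8 (withdraw 100 from savings): savings: 1050 - 100 = 950. Balances: brokerage=900, emergency=600, savings=950, travel=450
Event 9 (deposit 400 to brokerage): brokerage: 900 + 400 = 1300. Balances: brokerage=1300, emergency=600, savings=950, travel=450
Event 10 (withdraw 300 from brokerage): brokerage: 1300 - 300 = 1000. Balances: brokerage=1000, emergency=600, savings=950, travel=450
Event 11 (deposit 100 to emergency): emergency: 600 + 100 = 700. Balances: brokerage=1000, emergency=700, savings=950, travel=450

Final balance of emergency: 700

Answer: 700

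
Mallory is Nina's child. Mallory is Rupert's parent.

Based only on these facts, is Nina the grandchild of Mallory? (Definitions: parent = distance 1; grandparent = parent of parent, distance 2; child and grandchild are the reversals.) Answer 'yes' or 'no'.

Answer: no

Derivation:
Reconstructing the parent chain from the given facts:
  Nina -> Mallory -> Rupert
(each arrow means 'parent of the next')
Positions in the chain (0 = top):
  position of Nina: 0
  position of Mallory: 1
  position of Rupert: 2

Nina is at position 0, Mallory is at position 1; signed distance (j - i) = 1.
'grandchild' requires j - i = -2. Actual distance is 1, so the relation does NOT hold.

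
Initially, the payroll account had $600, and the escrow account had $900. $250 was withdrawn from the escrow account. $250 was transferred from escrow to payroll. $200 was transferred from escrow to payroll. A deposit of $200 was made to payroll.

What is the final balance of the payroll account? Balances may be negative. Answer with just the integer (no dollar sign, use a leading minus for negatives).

Answer: 1250

Derivation:
Tracking account balances step by step:
Start: payroll=600, escrow=900
Event 1 (withdraw 250 from escrow): escrow: 900 - 250 = 650. Balances: payroll=600, escrow=650
Event 2 (transfer 250 escrow -> payroll): escrow: 650 - 250 = 400, payroll: 600 + 250 = 850. Balances: payroll=850, escrow=400
Event 3 (transfer 200 escrow -> payroll): escrow: 400 - 200 = 200, payroll: 850 + 200 = 1050. Balances: payroll=1050, escrow=200
Event 4 (deposit 200 to payroll): payroll: 1050 + 200 = 1250. Balances: payroll=1250, escrow=200

Final balance of payroll: 1250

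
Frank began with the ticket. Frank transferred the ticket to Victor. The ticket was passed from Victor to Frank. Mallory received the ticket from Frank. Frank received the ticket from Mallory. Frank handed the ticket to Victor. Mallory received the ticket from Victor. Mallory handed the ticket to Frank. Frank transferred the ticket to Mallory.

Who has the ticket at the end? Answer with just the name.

Answer: Mallory

Derivation:
Tracking the ticket through each event:
Start: Frank has the ticket.
After event 1: Victor has the ticket.
After event 2: Frank has the ticket.
After event 3: Mallory has the ticket.
After event 4: Frank has the ticket.
After event 5: Victor has the ticket.
After event 6: Mallory has the ticket.
After event 7: Frank has the ticket.
After event 8: Mallory has the ticket.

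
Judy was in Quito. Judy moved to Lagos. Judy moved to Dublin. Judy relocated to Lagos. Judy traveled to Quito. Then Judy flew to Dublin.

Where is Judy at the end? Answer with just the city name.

Tracking Judy's location:
Start: Judy is in Quito.
After move 1: Quito -> Lagos. Judy is in Lagos.
After move 2: Lagos -> Dublin. Judy is in Dublin.
After move 3: Dublin -> Lagos. Judy is in Lagos.
After move 4: Lagos -> Quito. Judy is in Quito.
After move 5: Quito -> Dublin. Judy is in Dublin.

Answer: Dublin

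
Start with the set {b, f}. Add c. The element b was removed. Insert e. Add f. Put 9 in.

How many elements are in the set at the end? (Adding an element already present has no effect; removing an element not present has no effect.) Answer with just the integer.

Tracking the set through each operation:
Start: {b, f}
Event 1 (add c): added. Set: {b, c, f}
Event 2 (remove b): removed. Set: {c, f}
Event 3 (add e): added. Set: {c, e, f}
Event 4 (add f): already present, no change. Set: {c, e, f}
Event 5 (add 9): added. Set: {9, c, e, f}

Final set: {9, c, e, f} (size 4)

Answer: 4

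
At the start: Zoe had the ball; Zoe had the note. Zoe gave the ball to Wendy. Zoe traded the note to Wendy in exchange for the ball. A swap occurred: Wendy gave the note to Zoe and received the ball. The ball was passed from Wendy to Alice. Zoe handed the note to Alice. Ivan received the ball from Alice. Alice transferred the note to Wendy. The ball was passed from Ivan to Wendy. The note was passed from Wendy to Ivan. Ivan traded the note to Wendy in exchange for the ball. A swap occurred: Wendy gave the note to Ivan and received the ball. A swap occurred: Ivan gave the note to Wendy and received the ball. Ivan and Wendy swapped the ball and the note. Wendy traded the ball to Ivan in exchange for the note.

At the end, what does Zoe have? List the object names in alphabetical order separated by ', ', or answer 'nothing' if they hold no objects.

Answer: nothing

Derivation:
Tracking all object holders:
Start: ball:Zoe, note:Zoe
Event 1 (give ball: Zoe -> Wendy). State: ball:Wendy, note:Zoe
Event 2 (swap note<->ball: now note:Wendy, ball:Zoe). State: ball:Zoe, note:Wendy
Event 3 (swap note<->ball: now note:Zoe, ball:Wendy). State: ball:Wendy, note:Zoe
Event 4 (give ball: Wendy -> Alice). State: ball:Alice, note:Zoe
Event 5 (give note: Zoe -> Alice). State: ball:Alice, note:Alice
Event 6 (give ball: Alice -> Ivan). State: ball:Ivan, note:Alice
Event 7 (give note: Alice -> Wendy). State: ball:Ivan, note:Wendy
Event 8 (give ball: Ivan -> Wendy). State: ball:Wendy, note:Wendy
Event 9 (give note: Wendy -> Ivan). State: ball:Wendy, note:Ivan
Event 10 (swap note<->ball: now note:Wendy, ball:Ivan). State: ball:Ivan, note:Wendy
Event 11 (swap note<->ball: now note:Ivan, ball:Wendy). State: ball:Wendy, note:Ivan
Event 12 (swap note<->ball: now note:Wendy, ball:Ivan). State: ball:Ivan, note:Wendy
Event 13 (swap ball<->note: now ball:Wendy, note:Ivan). State: ball:Wendy, note:Ivan
Event 14 (swap ball<->note: now ball:Ivan, note:Wendy). State: ball:Ivan, note:Wendy

Final state: ball:Ivan, note:Wendy
Zoe holds: (nothing).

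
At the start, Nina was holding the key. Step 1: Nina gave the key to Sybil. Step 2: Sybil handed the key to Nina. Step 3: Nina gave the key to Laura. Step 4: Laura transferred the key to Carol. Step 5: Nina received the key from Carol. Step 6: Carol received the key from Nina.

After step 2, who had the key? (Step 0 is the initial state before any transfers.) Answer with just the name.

Answer: Nina

Derivation:
Tracking the key holder through step 2:
After step 0 (start): Nina
After step 1: Sybil
After step 2: Nina

At step 2, the holder is Nina.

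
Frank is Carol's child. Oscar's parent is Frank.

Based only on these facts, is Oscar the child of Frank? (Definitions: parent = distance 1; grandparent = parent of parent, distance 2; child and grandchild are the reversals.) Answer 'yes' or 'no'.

Reconstructing the parent chain from the given facts:
  Carol -> Frank -> Oscar
(each arrow means 'parent of the next')
Positions in the chain (0 = top):
  position of Carol: 0
  position of Frank: 1
  position of Oscar: 2

Oscar is at position 2, Frank is at position 1; signed distance (j - i) = -1.
'child' requires j - i = -1. Actual distance is -1, so the relation HOLDS.

Answer: yes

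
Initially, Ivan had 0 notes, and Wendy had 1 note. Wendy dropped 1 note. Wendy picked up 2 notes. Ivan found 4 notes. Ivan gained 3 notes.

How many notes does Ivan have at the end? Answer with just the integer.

Answer: 7

Derivation:
Tracking counts step by step:
Start: Ivan=0, Wendy=1
Event 1 (Wendy -1): Wendy: 1 -> 0. State: Ivan=0, Wendy=0
Event 2 (Wendy +2): Wendy: 0 -> 2. State: Ivan=0, Wendy=2
Event 3 (Ivan +4): Ivan: 0 -> 4. State: Ivan=4, Wendy=2
Event 4 (Ivan +3): Ivan: 4 -> 7. State: Ivan=7, Wendy=2

Ivan's final count: 7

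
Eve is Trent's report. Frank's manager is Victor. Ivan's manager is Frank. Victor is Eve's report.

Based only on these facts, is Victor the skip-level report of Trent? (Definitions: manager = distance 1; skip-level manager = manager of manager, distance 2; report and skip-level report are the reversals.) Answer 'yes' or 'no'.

Answer: yes

Derivation:
Reconstructing the manager chain from the given facts:
  Trent -> Eve -> Victor -> Frank -> Ivan
(each arrow means 'manager of the next')
Positions in the chain (0 = top):
  position of Trent: 0
  position of Eve: 1
  position of Victor: 2
  position of Frank: 3
  position of Ivan: 4

Victor is at position 2, Trent is at position 0; signed distance (j - i) = -2.
'skip-level report' requires j - i = -2. Actual distance is -2, so the relation HOLDS.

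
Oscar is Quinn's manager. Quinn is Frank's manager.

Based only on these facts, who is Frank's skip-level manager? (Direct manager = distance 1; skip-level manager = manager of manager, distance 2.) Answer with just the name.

Reconstructing the manager chain from the given facts:
  Oscar -> Quinn -> Frank
(each arrow means 'manager of the next')
Positions in the chain (0 = top):
  position of Oscar: 0
  position of Quinn: 1
  position of Frank: 2

Frank is at position 2; the skip-level manager is 2 steps up the chain, i.e. position 0: Oscar.

Answer: Oscar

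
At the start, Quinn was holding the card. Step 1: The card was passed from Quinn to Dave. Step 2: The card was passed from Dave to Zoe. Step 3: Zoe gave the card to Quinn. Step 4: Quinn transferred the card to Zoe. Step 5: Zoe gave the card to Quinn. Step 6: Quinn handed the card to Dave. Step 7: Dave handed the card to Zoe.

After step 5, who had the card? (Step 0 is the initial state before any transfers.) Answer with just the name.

Tracking the card holder through step 5:
After step 0 (start): Quinn
After step 1: Dave
After step 2: Zoe
After step 3: Quinn
After step 4: Zoe
After step 5: Quinn

At step 5, the holder is Quinn.

Answer: Quinn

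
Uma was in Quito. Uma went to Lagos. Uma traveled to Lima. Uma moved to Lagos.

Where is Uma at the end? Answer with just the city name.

Answer: Lagos

Derivation:
Tracking Uma's location:
Start: Uma is in Quito.
After move 1: Quito -> Lagos. Uma is in Lagos.
After move 2: Lagos -> Lima. Uma is in Lima.
After move 3: Lima -> Lagos. Uma is in Lagos.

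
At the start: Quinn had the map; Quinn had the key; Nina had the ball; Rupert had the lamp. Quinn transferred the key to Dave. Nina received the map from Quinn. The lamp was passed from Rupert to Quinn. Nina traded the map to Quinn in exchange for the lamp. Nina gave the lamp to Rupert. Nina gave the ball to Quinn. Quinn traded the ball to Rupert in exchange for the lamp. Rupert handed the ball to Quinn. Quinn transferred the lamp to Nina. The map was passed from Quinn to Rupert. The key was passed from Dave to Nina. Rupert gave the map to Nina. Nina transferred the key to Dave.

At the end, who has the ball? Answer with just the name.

Answer: Quinn

Derivation:
Tracking all object holders:
Start: map:Quinn, key:Quinn, ball:Nina, lamp:Rupert
Event 1 (give key: Quinn -> Dave). State: map:Quinn, key:Dave, ball:Nina, lamp:Rupert
Event 2 (give map: Quinn -> Nina). State: map:Nina, key:Dave, ball:Nina, lamp:Rupert
Event 3 (give lamp: Rupert -> Quinn). State: map:Nina, key:Dave, ball:Nina, lamp:Quinn
Event 4 (swap map<->lamp: now map:Quinn, lamp:Nina). State: map:Quinn, key:Dave, ball:Nina, lamp:Nina
Event 5 (give lamp: Nina -> Rupert). State: map:Quinn, key:Dave, ball:Nina, lamp:Rupert
Event 6 (give ball: Nina -> Quinn). State: map:Quinn, key:Dave, ball:Quinn, lamp:Rupert
Event 7 (swap ball<->lamp: now ball:Rupert, lamp:Quinn). State: map:Quinn, key:Dave, ball:Rupert, lamp:Quinn
Event 8 (give ball: Rupert -> Quinn). State: map:Quinn, key:Dave, ball:Quinn, lamp:Quinn
Event 9 (give lamp: Quinn -> Nina). State: map:Quinn, key:Dave, ball:Quinn, lamp:Nina
Event 10 (give map: Quinn -> Rupert). State: map:Rupert, key:Dave, ball:Quinn, lamp:Nina
Event 11 (give key: Dave -> Nina). State: map:Rupert, key:Nina, ball:Quinn, lamp:Nina
Event 12 (give map: Rupert -> Nina). State: map:Nina, key:Nina, ball:Quinn, lamp:Nina
Event 13 (give key: Nina -> Dave). State: map:Nina, key:Dave, ball:Quinn, lamp:Nina

Final state: map:Nina, key:Dave, ball:Quinn, lamp:Nina
The ball is held by Quinn.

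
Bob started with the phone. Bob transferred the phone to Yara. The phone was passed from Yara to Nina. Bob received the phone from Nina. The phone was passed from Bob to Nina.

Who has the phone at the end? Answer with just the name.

Tracking the phone through each event:
Start: Bob has the phone.
After event 1: Yara has the phone.
After event 2: Nina has the phone.
After event 3: Bob has the phone.
After event 4: Nina has the phone.

Answer: Nina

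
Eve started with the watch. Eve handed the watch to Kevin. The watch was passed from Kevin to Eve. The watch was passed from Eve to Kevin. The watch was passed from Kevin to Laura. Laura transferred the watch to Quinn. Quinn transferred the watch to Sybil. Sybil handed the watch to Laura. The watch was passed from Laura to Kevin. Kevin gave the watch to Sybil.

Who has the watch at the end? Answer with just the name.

Tracking the watch through each event:
Start: Eve has the watch.
After event 1: Kevin has the watch.
After event 2: Eve has the watch.
After event 3: Kevin has the watch.
After event 4: Laura has the watch.
After event 5: Quinn has the watch.
After event 6: Sybil has the watch.
After event 7: Laura has the watch.
After event 8: Kevin has the watch.
After event 9: Sybil has the watch.

Answer: Sybil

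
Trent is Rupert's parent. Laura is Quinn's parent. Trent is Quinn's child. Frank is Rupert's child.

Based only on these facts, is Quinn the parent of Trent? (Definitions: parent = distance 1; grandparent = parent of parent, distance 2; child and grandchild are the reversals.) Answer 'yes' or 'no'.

Answer: yes

Derivation:
Reconstructing the parent chain from the given facts:
  Laura -> Quinn -> Trent -> Rupert -> Frank
(each arrow means 'parent of the next')
Positions in the chain (0 = top):
  position of Laura: 0
  position of Quinn: 1
  position of Trent: 2
  position of Rupert: 3
  position of Frank: 4

Quinn is at position 1, Trent is at position 2; signed distance (j - i) = 1.
'parent' requires j - i = 1. Actual distance is 1, so the relation HOLDS.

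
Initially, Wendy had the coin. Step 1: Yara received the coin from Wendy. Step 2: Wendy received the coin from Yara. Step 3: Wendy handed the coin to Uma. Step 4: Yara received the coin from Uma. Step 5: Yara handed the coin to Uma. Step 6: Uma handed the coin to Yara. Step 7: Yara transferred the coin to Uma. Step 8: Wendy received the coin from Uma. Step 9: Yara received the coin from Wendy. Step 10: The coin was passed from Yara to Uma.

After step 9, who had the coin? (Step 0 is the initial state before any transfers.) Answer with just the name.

Tracking the coin holder through step 9:
After step 0 (start): Wendy
After step 1: Yara
After step 2: Wendy
After step 3: Uma
After step 4: Yara
After step 5: Uma
After step 6: Yara
After step 7: Uma
After step 8: Wendy
After step 9: Yara

At step 9, the holder is Yara.

Answer: Yara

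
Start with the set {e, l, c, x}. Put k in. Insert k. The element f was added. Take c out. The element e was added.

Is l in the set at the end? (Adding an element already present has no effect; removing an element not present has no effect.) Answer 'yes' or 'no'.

Answer: yes

Derivation:
Tracking the set through each operation:
Start: {c, e, l, x}
Event 1 (add k): added. Set: {c, e, k, l, x}
Event 2 (add k): already present, no change. Set: {c, e, k, l, x}
Event 3 (add f): added. Set: {c, e, f, k, l, x}
Event 4 (remove c): removed. Set: {e, f, k, l, x}
Event 5 (add e): already present, no change. Set: {e, f, k, l, x}

Final set: {e, f, k, l, x} (size 5)
l is in the final set.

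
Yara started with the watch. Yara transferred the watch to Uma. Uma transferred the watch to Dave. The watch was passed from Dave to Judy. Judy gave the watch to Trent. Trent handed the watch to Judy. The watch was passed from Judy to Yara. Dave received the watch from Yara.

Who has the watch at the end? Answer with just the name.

Answer: Dave

Derivation:
Tracking the watch through each event:
Start: Yara has the watch.
After event 1: Uma has the watch.
After event 2: Dave has the watch.
After event 3: Judy has the watch.
After event 4: Trent has the watch.
After event 5: Judy has the watch.
After event 6: Yara has the watch.
After event 7: Dave has the watch.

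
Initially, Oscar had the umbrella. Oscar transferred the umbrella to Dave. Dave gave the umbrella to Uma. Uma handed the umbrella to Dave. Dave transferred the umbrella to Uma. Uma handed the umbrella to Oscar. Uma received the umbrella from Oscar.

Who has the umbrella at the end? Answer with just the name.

Answer: Uma

Derivation:
Tracking the umbrella through each event:
Start: Oscar has the umbrella.
After event 1: Dave has the umbrella.
After event 2: Uma has the umbrella.
After event 3: Dave has the umbrella.
After event 4: Uma has the umbrella.
After event 5: Oscar has the umbrella.
After event 6: Uma has the umbrella.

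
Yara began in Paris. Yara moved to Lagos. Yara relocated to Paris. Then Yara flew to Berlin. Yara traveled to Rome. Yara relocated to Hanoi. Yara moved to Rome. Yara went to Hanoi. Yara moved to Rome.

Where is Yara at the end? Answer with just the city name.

Tracking Yara's location:
Start: Yara is in Paris.
After move 1: Paris -> Lagos. Yara is in Lagos.
After move 2: Lagos -> Paris. Yara is in Paris.
After move 3: Paris -> Berlin. Yara is in Berlin.
After move 4: Berlin -> Rome. Yara is in Rome.
After move 5: Rome -> Hanoi. Yara is in Hanoi.
After move 6: Hanoi -> Rome. Yara is in Rome.
After move 7: Rome -> Hanoi. Yara is in Hanoi.
After move 8: Hanoi -> Rome. Yara is in Rome.

Answer: Rome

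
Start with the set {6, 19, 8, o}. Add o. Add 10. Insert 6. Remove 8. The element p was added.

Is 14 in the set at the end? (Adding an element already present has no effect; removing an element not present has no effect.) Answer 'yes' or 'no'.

Answer: no

Derivation:
Tracking the set through each operation:
Start: {19, 6, 8, o}
Event 1 (add o): already present, no change. Set: {19, 6, 8, o}
Event 2 (add 10): added. Set: {10, 19, 6, 8, o}
Event 3 (add 6): already present, no change. Set: {10, 19, 6, 8, o}
Event 4 (remove 8): removed. Set: {10, 19, 6, o}
Event 5 (add p): added. Set: {10, 19, 6, o, p}

Final set: {10, 19, 6, o, p} (size 5)
14 is NOT in the final set.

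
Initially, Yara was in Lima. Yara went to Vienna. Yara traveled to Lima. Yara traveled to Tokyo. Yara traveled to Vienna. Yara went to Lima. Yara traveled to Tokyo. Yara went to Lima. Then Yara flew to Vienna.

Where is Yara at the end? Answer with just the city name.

Answer: Vienna

Derivation:
Tracking Yara's location:
Start: Yara is in Lima.
After move 1: Lima -> Vienna. Yara is in Vienna.
After move 2: Vienna -> Lima. Yara is in Lima.
After move 3: Lima -> Tokyo. Yara is in Tokyo.
After move 4: Tokyo -> Vienna. Yara is in Vienna.
After move 5: Vienna -> Lima. Yara is in Lima.
After move 6: Lima -> Tokyo. Yara is in Tokyo.
After move 7: Tokyo -> Lima. Yara is in Lima.
After move 8: Lima -> Vienna. Yara is in Vienna.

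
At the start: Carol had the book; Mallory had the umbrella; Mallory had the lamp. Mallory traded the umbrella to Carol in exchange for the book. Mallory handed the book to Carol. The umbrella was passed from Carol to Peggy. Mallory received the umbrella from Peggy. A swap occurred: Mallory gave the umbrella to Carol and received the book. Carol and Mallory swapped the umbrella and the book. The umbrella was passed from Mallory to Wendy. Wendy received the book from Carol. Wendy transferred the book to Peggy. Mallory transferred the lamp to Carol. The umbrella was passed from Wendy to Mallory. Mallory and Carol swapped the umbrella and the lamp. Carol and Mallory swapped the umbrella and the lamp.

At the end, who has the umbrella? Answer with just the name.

Tracking all object holders:
Start: book:Carol, umbrella:Mallory, lamp:Mallory
Event 1 (swap umbrella<->book: now umbrella:Carol, book:Mallory). State: book:Mallory, umbrella:Carol, lamp:Mallory
Event 2 (give book: Mallory -> Carol). State: book:Carol, umbrella:Carol, lamp:Mallory
Event 3 (give umbrella: Carol -> Peggy). State: book:Carol, umbrella:Peggy, lamp:Mallory
Event 4 (give umbrella: Peggy -> Mallory). State: book:Carol, umbrella:Mallory, lamp:Mallory
Event 5 (swap umbrella<->book: now umbrella:Carol, book:Mallory). State: book:Mallory, umbrella:Carol, lamp:Mallory
Event 6 (swap umbrella<->book: now umbrella:Mallory, book:Carol). State: book:Carol, umbrella:Mallory, lamp:Mallory
Event 7 (give umbrella: Mallory -> Wendy). State: book:Carol, umbrella:Wendy, lamp:Mallory
Event 8 (give book: Carol -> Wendy). State: book:Wendy, umbrella:Wendy, lamp:Mallory
Event 9 (give book: Wendy -> Peggy). State: book:Peggy, umbrella:Wendy, lamp:Mallory
Event 10 (give lamp: Mallory -> Carol). State: book:Peggy, umbrella:Wendy, lamp:Carol
Event 11 (give umbrella: Wendy -> Mallory). State: book:Peggy, umbrella:Mallory, lamp:Carol
Event 12 (swap umbrella<->lamp: now umbrella:Carol, lamp:Mallory). State: book:Peggy, umbrella:Carol, lamp:Mallory
Event 13 (swap umbrella<->lamp: now umbrella:Mallory, lamp:Carol). State: book:Peggy, umbrella:Mallory, lamp:Carol

Final state: book:Peggy, umbrella:Mallory, lamp:Carol
The umbrella is held by Mallory.

Answer: Mallory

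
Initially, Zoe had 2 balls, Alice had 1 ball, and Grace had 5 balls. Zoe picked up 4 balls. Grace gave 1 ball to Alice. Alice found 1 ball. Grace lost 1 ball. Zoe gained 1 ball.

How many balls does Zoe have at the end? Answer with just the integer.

Answer: 7

Derivation:
Tracking counts step by step:
Start: Zoe=2, Alice=1, Grace=5
Event 1 (Zoe +4): Zoe: 2 -> 6. State: Zoe=6, Alice=1, Grace=5
Event 2 (Grace -> Alice, 1): Grace: 5 -> 4, Alice: 1 -> 2. State: Zoe=6, Alice=2, Grace=4
Event 3 (Alice +1): Alice: 2 -> 3. State: Zoe=6, Alice=3, Grace=4
Event 4 (Grace -1): Grace: 4 -> 3. State: Zoe=6, Alice=3, Grace=3
Event 5 (Zoe +1): Zoe: 6 -> 7. State: Zoe=7, Alice=3, Grace=3

Zoe's final count: 7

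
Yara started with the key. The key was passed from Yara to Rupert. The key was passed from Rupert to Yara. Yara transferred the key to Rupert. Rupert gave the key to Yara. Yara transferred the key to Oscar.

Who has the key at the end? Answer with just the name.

Answer: Oscar

Derivation:
Tracking the key through each event:
Start: Yara has the key.
After event 1: Rupert has the key.
After event 2: Yara has the key.
After event 3: Rupert has the key.
After event 4: Yara has the key.
After event 5: Oscar has the key.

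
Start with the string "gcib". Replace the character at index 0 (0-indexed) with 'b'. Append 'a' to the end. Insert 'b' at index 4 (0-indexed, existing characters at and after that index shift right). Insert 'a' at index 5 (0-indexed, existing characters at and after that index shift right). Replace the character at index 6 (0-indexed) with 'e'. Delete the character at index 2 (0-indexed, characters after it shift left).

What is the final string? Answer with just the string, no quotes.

Answer: bcbbae

Derivation:
Applying each edit step by step:
Start: "gcib"
Op 1 (replace idx 0: 'g' -> 'b'): "gcib" -> "bcib"
Op 2 (append 'a'): "bcib" -> "bciba"
Op 3 (insert 'b' at idx 4): "bciba" -> "bcibba"
Op 4 (insert 'a' at idx 5): "bcibba" -> "bcibbaa"
Op 5 (replace idx 6: 'a' -> 'e'): "bcibbaa" -> "bcibbae"
Op 6 (delete idx 2 = 'i'): "bcibbae" -> "bcbbae"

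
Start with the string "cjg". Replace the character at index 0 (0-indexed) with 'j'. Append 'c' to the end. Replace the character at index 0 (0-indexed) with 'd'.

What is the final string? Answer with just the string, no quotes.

Answer: djgc

Derivation:
Applying each edit step by step:
Start: "cjg"
Op 1 (replace idx 0: 'c' -> 'j'): "cjg" -> "jjg"
Op 2 (append 'c'): "jjg" -> "jjgc"
Op 3 (replace idx 0: 'j' -> 'd'): "jjgc" -> "djgc"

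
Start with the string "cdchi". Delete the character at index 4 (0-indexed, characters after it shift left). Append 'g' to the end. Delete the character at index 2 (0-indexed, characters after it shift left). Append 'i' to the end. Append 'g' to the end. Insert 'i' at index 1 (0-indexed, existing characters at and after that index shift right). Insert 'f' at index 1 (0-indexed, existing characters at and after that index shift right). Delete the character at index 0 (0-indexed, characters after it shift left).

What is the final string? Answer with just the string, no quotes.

Applying each edit step by step:
Start: "cdchi"
Op 1 (delete idx 4 = 'i'): "cdchi" -> "cdch"
Op 2 (append 'g'): "cdch" -> "cdchg"
Op 3 (delete idx 2 = 'c'): "cdchg" -> "cdhg"
Op 4 (append 'i'): "cdhg" -> "cdhgi"
Op 5 (append 'g'): "cdhgi" -> "cdhgig"
Op 6 (insert 'i' at idx 1): "cdhgig" -> "cidhgig"
Op 7 (insert 'f' at idx 1): "cidhgig" -> "cfidhgig"
Op 8 (delete idx 0 = 'c'): "cfidhgig" -> "fidhgig"

Answer: fidhgig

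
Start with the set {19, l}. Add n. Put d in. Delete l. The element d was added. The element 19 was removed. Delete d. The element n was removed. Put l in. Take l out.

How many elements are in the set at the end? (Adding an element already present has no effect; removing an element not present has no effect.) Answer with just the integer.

Tracking the set through each operation:
Start: {19, l}
Event 1 (add n): added. Set: {19, l, n}
Event 2 (add d): added. Set: {19, d, l, n}
Event 3 (remove l): removed. Set: {19, d, n}
Event 4 (add d): already present, no change. Set: {19, d, n}
Event 5 (remove 19): removed. Set: {d, n}
Event 6 (remove d): removed. Set: {n}
Event 7 (remove n): removed. Set: {}
Event 8 (add l): added. Set: {l}
Event 9 (remove l): removed. Set: {}

Final set: {} (size 0)

Answer: 0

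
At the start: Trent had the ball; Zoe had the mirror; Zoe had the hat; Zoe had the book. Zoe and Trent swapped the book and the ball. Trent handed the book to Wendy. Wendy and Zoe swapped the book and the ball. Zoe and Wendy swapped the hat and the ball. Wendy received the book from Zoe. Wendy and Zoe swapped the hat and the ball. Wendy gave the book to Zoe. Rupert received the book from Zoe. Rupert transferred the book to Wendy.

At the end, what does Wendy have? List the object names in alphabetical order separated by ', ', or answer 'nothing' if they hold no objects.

Answer: ball, book

Derivation:
Tracking all object holders:
Start: ball:Trent, mirror:Zoe, hat:Zoe, book:Zoe
Event 1 (swap book<->ball: now book:Trent, ball:Zoe). State: ball:Zoe, mirror:Zoe, hat:Zoe, book:Trent
Event 2 (give book: Trent -> Wendy). State: ball:Zoe, mirror:Zoe, hat:Zoe, book:Wendy
Event 3 (swap book<->ball: now book:Zoe, ball:Wendy). State: ball:Wendy, mirror:Zoe, hat:Zoe, book:Zoe
Event 4 (swap hat<->ball: now hat:Wendy, ball:Zoe). State: ball:Zoe, mirror:Zoe, hat:Wendy, book:Zoe
Event 5 (give book: Zoe -> Wendy). State: ball:Zoe, mirror:Zoe, hat:Wendy, book:Wendy
Event 6 (swap hat<->ball: now hat:Zoe, ball:Wendy). State: ball:Wendy, mirror:Zoe, hat:Zoe, book:Wendy
Event 7 (give book: Wendy -> Zoe). State: ball:Wendy, mirror:Zoe, hat:Zoe, book:Zoe
Event 8 (give book: Zoe -> Rupert). State: ball:Wendy, mirror:Zoe, hat:Zoe, book:Rupert
Event 9 (give book: Rupert -> Wendy). State: ball:Wendy, mirror:Zoe, hat:Zoe, book:Wendy

Final state: ball:Wendy, mirror:Zoe, hat:Zoe, book:Wendy
Wendy holds: ball, book.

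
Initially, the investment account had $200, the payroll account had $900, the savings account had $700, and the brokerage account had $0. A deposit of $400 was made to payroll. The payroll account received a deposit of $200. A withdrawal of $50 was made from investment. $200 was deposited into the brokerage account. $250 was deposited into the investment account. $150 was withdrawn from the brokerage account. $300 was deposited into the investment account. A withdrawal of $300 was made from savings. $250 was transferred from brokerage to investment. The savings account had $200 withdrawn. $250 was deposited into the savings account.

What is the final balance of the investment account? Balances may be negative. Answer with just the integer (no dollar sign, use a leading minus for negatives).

Answer: 950

Derivation:
Tracking account balances step by step:
Start: investment=200, payroll=900, savings=700, brokerage=0
Event 1 (deposit 400 to payroll): payroll: 900 + 400 = 1300. Balances: investment=200, payroll=1300, savings=700, brokerage=0
Event 2 (deposit 200 to payroll): payroll: 1300 + 200 = 1500. Balances: investment=200, payroll=1500, savings=700, brokerage=0
Event 3 (withdraw 50 from investment): investment: 200 - 50 = 150. Balances: investment=150, payroll=1500, savings=700, brokerage=0
Event 4 (deposit 200 to brokerage): brokerage: 0 + 200 = 200. Balances: investment=150, payroll=1500, savings=700, brokerage=200
Event 5 (deposit 250 to investment): investment: 150 + 250 = 400. Balances: investment=400, payroll=1500, savings=700, brokerage=200
Event 6 (withdraw 150 from brokerage): brokerage: 200 - 150 = 50. Balances: investment=400, payroll=1500, savings=700, brokerage=50
Event 7 (deposit 300 to investment): investment: 400 + 300 = 700. Balances: investment=700, payroll=1500, savings=700, brokerage=50
Event 8 (withdraw 300 from savings): savings: 700 - 300 = 400. Balances: investment=700, payroll=1500, savings=400, brokerage=50
Event 9 (transfer 250 brokerage -> investment): brokerage: 50 - 250 = -200, investment: 700 + 250 = 950. Balances: investment=950, payroll=1500, savings=400, brokerage=-200
Event 10 (withdraw 200 from savings): savings: 400 - 200 = 200. Balances: investment=950, payroll=1500, savings=200, brokerage=-200
Event 11 (deposit 250 to savings): savings: 200 + 250 = 450. Balances: investment=950, payroll=1500, savings=450, brokerage=-200

Final balance of investment: 950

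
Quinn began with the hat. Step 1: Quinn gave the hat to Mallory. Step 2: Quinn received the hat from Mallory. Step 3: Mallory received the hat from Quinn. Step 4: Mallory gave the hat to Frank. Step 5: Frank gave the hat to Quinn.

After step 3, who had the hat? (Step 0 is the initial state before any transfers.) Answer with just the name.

Answer: Mallory

Derivation:
Tracking the hat holder through step 3:
After step 0 (start): Quinn
After step 1: Mallory
After step 2: Quinn
After step 3: Mallory

At step 3, the holder is Mallory.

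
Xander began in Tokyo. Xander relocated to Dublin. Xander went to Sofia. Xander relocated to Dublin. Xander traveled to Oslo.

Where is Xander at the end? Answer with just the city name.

Answer: Oslo

Derivation:
Tracking Xander's location:
Start: Xander is in Tokyo.
After move 1: Tokyo -> Dublin. Xander is in Dublin.
After move 2: Dublin -> Sofia. Xander is in Sofia.
After move 3: Sofia -> Dublin. Xander is in Dublin.
After move 4: Dublin -> Oslo. Xander is in Oslo.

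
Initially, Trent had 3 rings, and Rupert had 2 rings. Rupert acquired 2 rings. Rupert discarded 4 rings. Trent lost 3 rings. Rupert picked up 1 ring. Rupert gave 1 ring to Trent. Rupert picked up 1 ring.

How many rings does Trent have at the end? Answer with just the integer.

Tracking counts step by step:
Start: Trent=3, Rupert=2
Event 1 (Rupert +2): Rupert: 2 -> 4. State: Trent=3, Rupert=4
Event 2 (Rupert -4): Rupert: 4 -> 0. State: Trent=3, Rupert=0
Event 3 (Trent -3): Trent: 3 -> 0. State: Trent=0, Rupert=0
Event 4 (Rupert +1): Rupert: 0 -> 1. State: Trent=0, Rupert=1
Event 5 (Rupert -> Trent, 1): Rupert: 1 -> 0, Trent: 0 -> 1. State: Trent=1, Rupert=0
Event 6 (Rupert +1): Rupert: 0 -> 1. State: Trent=1, Rupert=1

Trent's final count: 1

Answer: 1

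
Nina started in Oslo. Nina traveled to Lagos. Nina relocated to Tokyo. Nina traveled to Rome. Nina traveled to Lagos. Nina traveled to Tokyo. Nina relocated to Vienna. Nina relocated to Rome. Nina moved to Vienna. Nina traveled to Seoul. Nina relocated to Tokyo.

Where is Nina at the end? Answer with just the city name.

Answer: Tokyo

Derivation:
Tracking Nina's location:
Start: Nina is in Oslo.
After move 1: Oslo -> Lagos. Nina is in Lagos.
After move 2: Lagos -> Tokyo. Nina is in Tokyo.
After move 3: Tokyo -> Rome. Nina is in Rome.
After move 4: Rome -> Lagos. Nina is in Lagos.
After move 5: Lagos -> Tokyo. Nina is in Tokyo.
After move 6: Tokyo -> Vienna. Nina is in Vienna.
After move 7: Vienna -> Rome. Nina is in Rome.
After move 8: Rome -> Vienna. Nina is in Vienna.
After move 9: Vienna -> Seoul. Nina is in Seoul.
After move 10: Seoul -> Tokyo. Nina is in Tokyo.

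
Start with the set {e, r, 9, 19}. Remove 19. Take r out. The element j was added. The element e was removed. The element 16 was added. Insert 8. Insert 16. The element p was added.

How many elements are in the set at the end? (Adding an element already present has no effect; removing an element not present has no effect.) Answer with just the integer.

Tracking the set through each operation:
Start: {19, 9, e, r}
Event 1 (remove 19): removed. Set: {9, e, r}
Event 2 (remove r): removed. Set: {9, e}
Event 3 (add j): added. Set: {9, e, j}
Event 4 (remove e): removed. Set: {9, j}
Event 5 (add 16): added. Set: {16, 9, j}
Event 6 (add 8): added. Set: {16, 8, 9, j}
Event 7 (add 16): already present, no change. Set: {16, 8, 9, j}
Event 8 (add p): added. Set: {16, 8, 9, j, p}

Final set: {16, 8, 9, j, p} (size 5)

Answer: 5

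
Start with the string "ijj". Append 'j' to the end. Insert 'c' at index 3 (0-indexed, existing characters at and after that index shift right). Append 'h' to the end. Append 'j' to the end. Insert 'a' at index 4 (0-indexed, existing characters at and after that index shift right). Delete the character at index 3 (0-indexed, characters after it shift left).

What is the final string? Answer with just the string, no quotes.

Answer: ijjajhj

Derivation:
Applying each edit step by step:
Start: "ijj"
Op 1 (append 'j'): "ijj" -> "ijjj"
Op 2 (insert 'c' at idx 3): "ijjj" -> "ijjcj"
Op 3 (append 'h'): "ijjcj" -> "ijjcjh"
Op 4 (append 'j'): "ijjcjh" -> "ijjcjhj"
Op 5 (insert 'a' at idx 4): "ijjcjhj" -> "ijjcajhj"
Op 6 (delete idx 3 = 'c'): "ijjcajhj" -> "ijjajhj"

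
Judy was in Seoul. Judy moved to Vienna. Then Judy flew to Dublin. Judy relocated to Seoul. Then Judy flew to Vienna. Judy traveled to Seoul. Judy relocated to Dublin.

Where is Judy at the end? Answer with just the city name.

Answer: Dublin

Derivation:
Tracking Judy's location:
Start: Judy is in Seoul.
After move 1: Seoul -> Vienna. Judy is in Vienna.
After move 2: Vienna -> Dublin. Judy is in Dublin.
After move 3: Dublin -> Seoul. Judy is in Seoul.
After move 4: Seoul -> Vienna. Judy is in Vienna.
After move 5: Vienna -> Seoul. Judy is in Seoul.
After move 6: Seoul -> Dublin. Judy is in Dublin.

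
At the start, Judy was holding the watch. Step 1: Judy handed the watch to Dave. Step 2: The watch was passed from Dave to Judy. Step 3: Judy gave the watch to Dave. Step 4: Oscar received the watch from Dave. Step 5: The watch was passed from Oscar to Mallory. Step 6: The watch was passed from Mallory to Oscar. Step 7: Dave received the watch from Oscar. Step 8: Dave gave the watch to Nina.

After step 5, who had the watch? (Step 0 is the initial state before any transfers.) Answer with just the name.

Answer: Mallory

Derivation:
Tracking the watch holder through step 5:
After step 0 (start): Judy
After step 1: Dave
After step 2: Judy
After step 3: Dave
After step 4: Oscar
After step 5: Mallory

At step 5, the holder is Mallory.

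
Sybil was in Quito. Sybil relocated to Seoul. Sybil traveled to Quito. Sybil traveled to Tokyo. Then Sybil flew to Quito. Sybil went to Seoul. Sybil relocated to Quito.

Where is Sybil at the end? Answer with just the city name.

Tracking Sybil's location:
Start: Sybil is in Quito.
After move 1: Quito -> Seoul. Sybil is in Seoul.
After move 2: Seoul -> Quito. Sybil is in Quito.
After move 3: Quito -> Tokyo. Sybil is in Tokyo.
After move 4: Tokyo -> Quito. Sybil is in Quito.
After move 5: Quito -> Seoul. Sybil is in Seoul.
After move 6: Seoul -> Quito. Sybil is in Quito.

Answer: Quito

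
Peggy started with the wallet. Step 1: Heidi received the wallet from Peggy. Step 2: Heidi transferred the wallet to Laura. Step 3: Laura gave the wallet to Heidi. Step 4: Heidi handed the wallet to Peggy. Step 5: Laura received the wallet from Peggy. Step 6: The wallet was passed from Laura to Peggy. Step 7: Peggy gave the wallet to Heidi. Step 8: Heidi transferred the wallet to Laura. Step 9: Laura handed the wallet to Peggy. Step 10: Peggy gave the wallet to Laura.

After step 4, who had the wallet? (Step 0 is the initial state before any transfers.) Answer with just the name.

Answer: Peggy

Derivation:
Tracking the wallet holder through step 4:
After step 0 (start): Peggy
After step 1: Heidi
After step 2: Laura
After step 3: Heidi
After step 4: Peggy

At step 4, the holder is Peggy.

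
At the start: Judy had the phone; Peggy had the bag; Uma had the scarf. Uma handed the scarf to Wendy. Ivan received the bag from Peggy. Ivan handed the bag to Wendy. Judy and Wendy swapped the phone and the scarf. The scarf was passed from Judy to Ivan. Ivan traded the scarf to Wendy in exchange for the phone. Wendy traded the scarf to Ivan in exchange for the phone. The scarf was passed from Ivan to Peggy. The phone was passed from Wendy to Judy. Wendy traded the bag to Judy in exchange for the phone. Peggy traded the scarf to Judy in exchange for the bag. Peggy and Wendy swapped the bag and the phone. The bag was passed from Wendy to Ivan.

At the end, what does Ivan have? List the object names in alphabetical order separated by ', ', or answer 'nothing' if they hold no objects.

Tracking all object holders:
Start: phone:Judy, bag:Peggy, scarf:Uma
Event 1 (give scarf: Uma -> Wendy). State: phone:Judy, bag:Peggy, scarf:Wendy
Event 2 (give bag: Peggy -> Ivan). State: phone:Judy, bag:Ivan, scarf:Wendy
Event 3 (give bag: Ivan -> Wendy). State: phone:Judy, bag:Wendy, scarf:Wendy
Event 4 (swap phone<->scarf: now phone:Wendy, scarf:Judy). State: phone:Wendy, bag:Wendy, scarf:Judy
Event 5 (give scarf: Judy -> Ivan). State: phone:Wendy, bag:Wendy, scarf:Ivan
Event 6 (swap scarf<->phone: now scarf:Wendy, phone:Ivan). State: phone:Ivan, bag:Wendy, scarf:Wendy
Event 7 (swap scarf<->phone: now scarf:Ivan, phone:Wendy). State: phone:Wendy, bag:Wendy, scarf:Ivan
Event 8 (give scarf: Ivan -> Peggy). State: phone:Wendy, bag:Wendy, scarf:Peggy
Event 9 (give phone: Wendy -> Judy). State: phone:Judy, bag:Wendy, scarf:Peggy
Event 10 (swap bag<->phone: now bag:Judy, phone:Wendy). State: phone:Wendy, bag:Judy, scarf:Peggy
Event 11 (swap scarf<->bag: now scarf:Judy, bag:Peggy). State: phone:Wendy, bag:Peggy, scarf:Judy
Event 12 (swap bag<->phone: now bag:Wendy, phone:Peggy). State: phone:Peggy, bag:Wendy, scarf:Judy
Event 13 (give bag: Wendy -> Ivan). State: phone:Peggy, bag:Ivan, scarf:Judy

Final state: phone:Peggy, bag:Ivan, scarf:Judy
Ivan holds: bag.

Answer: bag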